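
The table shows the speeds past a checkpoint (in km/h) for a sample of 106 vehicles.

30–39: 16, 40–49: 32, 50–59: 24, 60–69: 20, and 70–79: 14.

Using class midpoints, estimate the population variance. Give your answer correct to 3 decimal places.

Midpoints: 34.5, 44.5, 54.5, 64.5, 74.5
n = 106, Σfm = 5617, mean = 52.9906
Σfm² = 314606.5
Σf(m − x̄)² = Σfm² − (Σfm)²/n = 314606.5 − 5617²/106 = 16958.4906
Population variance = 16958.4906 / 106 = 159.9858

159.986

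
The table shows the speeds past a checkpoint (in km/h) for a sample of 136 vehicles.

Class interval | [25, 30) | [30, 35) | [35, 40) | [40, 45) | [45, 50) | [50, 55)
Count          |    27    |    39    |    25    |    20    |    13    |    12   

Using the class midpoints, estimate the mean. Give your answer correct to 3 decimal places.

37.096

Midpoints: 27.5, 32.5, 37.5, 42.5, 47.5, 52.5
Σfm = 27×27.5 + 39×32.5 + 25×37.5 + 20×42.5 + 13×47.5 + 12×52.5 = 5045
n = Σf = 136
Mean = 5045 / 136 = 37.0956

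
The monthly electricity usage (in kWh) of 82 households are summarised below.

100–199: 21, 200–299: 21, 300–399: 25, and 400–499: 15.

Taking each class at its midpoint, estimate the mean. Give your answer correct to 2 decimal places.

290.96

Midpoints: 149.5, 249.5, 349.5, 449.5
Σfm = 21×149.5 + 21×249.5 + 25×349.5 + 15×449.5 = 23859
n = Σf = 82
Mean = 23859 / 82 = 290.9634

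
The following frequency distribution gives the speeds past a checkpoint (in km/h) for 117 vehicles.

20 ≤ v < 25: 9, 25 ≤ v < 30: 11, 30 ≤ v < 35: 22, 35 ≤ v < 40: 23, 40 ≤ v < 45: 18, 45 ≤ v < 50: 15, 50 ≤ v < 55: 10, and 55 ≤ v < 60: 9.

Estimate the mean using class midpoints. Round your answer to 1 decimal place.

Midpoints: 22.5, 27.5, 32.5, 37.5, 42.5, 47.5, 52.5, 57.5
Σfm = 9×22.5 + 11×27.5 + 22×32.5 + 23×37.5 + 18×42.5 + 15×47.5 + 10×52.5 + 9×57.5 = 4602.5
n = Σf = 117
Mean = 4602.5 / 117 = 39.3376

39.3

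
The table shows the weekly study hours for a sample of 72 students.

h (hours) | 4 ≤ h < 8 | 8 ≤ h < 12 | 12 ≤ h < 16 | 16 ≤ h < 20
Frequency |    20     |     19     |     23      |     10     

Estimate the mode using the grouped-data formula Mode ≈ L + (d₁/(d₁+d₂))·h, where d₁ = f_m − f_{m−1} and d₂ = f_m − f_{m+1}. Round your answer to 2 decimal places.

12.94

Modal class: 12 ≤ h < 16 (highest frequency 23).
d₁ = 23 − 19 = 4, d₂ = 23 − 10 = 13
Mode ≈ 12 + (4/(4+13)) × 4 = 12 + 0.9412 = 12.9412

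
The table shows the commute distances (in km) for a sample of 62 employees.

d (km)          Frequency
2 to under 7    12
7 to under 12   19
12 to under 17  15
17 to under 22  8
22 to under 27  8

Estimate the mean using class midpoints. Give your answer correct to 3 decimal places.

12.968

Midpoints: 4.5, 9.5, 14.5, 19.5, 24.5
Σfm = 12×4.5 + 19×9.5 + 15×14.5 + 8×19.5 + 8×24.5 = 804
n = Σf = 62
Mean = 804 / 62 = 12.9677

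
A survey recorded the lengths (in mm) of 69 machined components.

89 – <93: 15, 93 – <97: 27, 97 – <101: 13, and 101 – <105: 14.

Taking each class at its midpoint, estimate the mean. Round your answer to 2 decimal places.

96.51

Midpoints: 91, 95, 99, 103
Σfm = 15×91 + 27×95 + 13×99 + 14×103 = 6659
n = Σf = 69
Mean = 6659 / 69 = 96.5072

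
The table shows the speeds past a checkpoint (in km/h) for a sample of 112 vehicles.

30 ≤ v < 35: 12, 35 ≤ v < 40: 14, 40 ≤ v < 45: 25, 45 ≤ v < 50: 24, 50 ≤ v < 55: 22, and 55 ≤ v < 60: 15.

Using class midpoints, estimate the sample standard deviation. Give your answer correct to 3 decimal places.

Midpoints: 32.5, 37.5, 42.5, 47.5, 52.5, 57.5
n = 112, Σfm = 5135, mean = 45.8482
Σfm² = 241900
Σf(m − x̄)² = Σfm² − (Σfm)²/n = 241900 − 5135²/112 = 6469.4196
Sample variance = 6469.4196 / 111 = 58.2831
Standard deviation = √58.2831 = 7.6343

7.634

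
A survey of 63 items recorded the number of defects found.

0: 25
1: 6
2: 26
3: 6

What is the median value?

2

Cumulative frequencies: 25, 31, 57, 63
n = 63, so the median is the value in position (n+1)/2 = 32.
Position 32 falls at value 2.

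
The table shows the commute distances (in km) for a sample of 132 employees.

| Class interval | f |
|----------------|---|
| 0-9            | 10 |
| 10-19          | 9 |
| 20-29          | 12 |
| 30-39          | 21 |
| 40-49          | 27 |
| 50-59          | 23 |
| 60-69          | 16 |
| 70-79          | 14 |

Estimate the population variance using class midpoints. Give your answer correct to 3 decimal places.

Midpoints: 4.5, 14.5, 24.5, 34.5, 44.5, 54.5, 64.5, 74.5
n = 132, Σfm = 5724, mean = 43.3636
Σfm² = 300343
Σf(m − x̄)² = Σfm² − (Σfm)²/n = 300343 − 5724²/132 = 52129.5455
Population variance = 52129.5455 / 132 = 394.9208

394.921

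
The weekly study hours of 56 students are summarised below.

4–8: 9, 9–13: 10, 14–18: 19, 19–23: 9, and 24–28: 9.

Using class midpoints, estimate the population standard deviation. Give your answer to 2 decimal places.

Midpoints: 6, 11, 16, 21, 26
n = 56, Σfm = 891, mean = 15.9107
Σfm² = 16451
Σf(m − x̄)² = Σfm² − (Σfm)²/n = 16451 − 891²/56 = 2274.5536
Population variance = 2274.5536 / 56 = 40.6170
Standard deviation = √40.6170 = 6.3731

6.37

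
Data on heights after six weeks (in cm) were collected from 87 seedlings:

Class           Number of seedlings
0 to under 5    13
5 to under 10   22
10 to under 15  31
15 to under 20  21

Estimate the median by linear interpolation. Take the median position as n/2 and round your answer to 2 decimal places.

11.37

Cumulative frequencies: 13, 35, 66, 87
n = 87; position = n/2 = 43.5.
This falls in the class 10 to under 15: L = 10, F = 35, f = 31, h = 5.
Median ≈ 10 + ((43.5 − 35) / 31) × 5 = 11.3710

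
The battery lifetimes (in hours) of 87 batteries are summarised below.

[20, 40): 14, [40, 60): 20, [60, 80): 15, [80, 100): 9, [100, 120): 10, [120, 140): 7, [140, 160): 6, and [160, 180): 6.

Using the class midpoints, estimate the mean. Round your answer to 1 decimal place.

Midpoints: 30, 50, 70, 90, 110, 130, 150, 170
Σfm = 14×30 + 20×50 + 15×70 + 9×90 + 10×110 + 7×130 + 6×150 + 6×170 = 7210
n = Σf = 87
Mean = 7210 / 87 = 82.8736

82.9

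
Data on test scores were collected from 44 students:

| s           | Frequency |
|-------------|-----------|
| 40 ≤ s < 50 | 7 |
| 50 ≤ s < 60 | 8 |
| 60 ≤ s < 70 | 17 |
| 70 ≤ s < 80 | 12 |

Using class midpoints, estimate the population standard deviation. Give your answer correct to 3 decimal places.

10.194

Midpoints: 45, 55, 65, 75
n = 44, Σfm = 2760, mean = 62.7273
Σfm² = 177700
Σf(m − x̄)² = Σfm² − (Σfm)²/n = 177700 − 2760²/44 = 4572.7273
Population variance = 4572.7273 / 44 = 103.9256
Standard deviation = √103.9256 = 10.1944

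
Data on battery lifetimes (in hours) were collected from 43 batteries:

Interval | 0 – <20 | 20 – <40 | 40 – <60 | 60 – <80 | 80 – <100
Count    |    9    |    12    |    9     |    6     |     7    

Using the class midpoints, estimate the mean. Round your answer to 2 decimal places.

Midpoints: 10, 30, 50, 70, 90
Σfm = 9×10 + 12×30 + 9×50 + 6×70 + 7×90 = 1950
n = Σf = 43
Mean = 1950 / 43 = 45.3488

45.35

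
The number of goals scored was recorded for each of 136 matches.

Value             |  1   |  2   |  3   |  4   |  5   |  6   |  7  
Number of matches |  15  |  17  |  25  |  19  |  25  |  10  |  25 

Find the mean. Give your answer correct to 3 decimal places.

4.118

Values: 1, 2, 3, 4, 5, 6, 7
Σfx = 15×1 + 17×2 + 25×3 + 19×4 + 25×5 + 10×6 + 25×7 = 560
n = Σf = 136
Mean = 560 / 136 = 4.1176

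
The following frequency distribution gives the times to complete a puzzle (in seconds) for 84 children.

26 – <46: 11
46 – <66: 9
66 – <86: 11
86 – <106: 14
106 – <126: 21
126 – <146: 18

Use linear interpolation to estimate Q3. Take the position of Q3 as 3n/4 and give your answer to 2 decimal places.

Cumulative frequencies: 11, 20, 31, 45, 66, 84
n = 84; position = 3n/4 = 63.
This falls in the class 106 – <126: L = 106, F = 45, f = 21, h = 20.
Upper quartile ≈ 106 + ((63 − 45) / 21) × 20 = 123.1429

123.14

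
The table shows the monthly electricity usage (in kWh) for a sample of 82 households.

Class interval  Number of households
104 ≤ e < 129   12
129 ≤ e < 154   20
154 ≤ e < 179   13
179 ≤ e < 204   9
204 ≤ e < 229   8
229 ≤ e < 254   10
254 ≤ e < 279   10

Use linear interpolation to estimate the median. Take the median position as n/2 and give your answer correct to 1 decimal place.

Cumulative frequencies: 12, 32, 45, 54, 62, 72, 82
n = 82; position = n/2 = 41.
This falls in the class 154 ≤ e < 179: L = 154, F = 32, f = 13, h = 25.
Median ≈ 154 + ((41 − 32) / 13) × 25 = 171.3077

171.3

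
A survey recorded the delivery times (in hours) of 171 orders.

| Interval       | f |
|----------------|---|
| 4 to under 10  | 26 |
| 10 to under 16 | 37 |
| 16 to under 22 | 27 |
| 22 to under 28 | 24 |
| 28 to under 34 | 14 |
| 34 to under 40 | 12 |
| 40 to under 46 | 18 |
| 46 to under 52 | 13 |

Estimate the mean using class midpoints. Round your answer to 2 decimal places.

23.77

Midpoints: 7, 13, 19, 25, 31, 37, 43, 49
Σfm = 26×7 + 37×13 + 27×19 + 24×25 + 14×31 + 12×37 + 18×43 + 13×49 = 4065
n = Σf = 171
Mean = 4065 / 171 = 23.7719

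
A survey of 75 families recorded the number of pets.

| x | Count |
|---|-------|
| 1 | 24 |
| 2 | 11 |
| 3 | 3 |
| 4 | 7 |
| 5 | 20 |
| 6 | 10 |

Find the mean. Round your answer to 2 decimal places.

3.24

Values: 1, 2, 3, 4, 5, 6
Σfx = 24×1 + 11×2 + 3×3 + 7×4 + 20×5 + 10×6 = 243
n = Σf = 75
Mean = 243 / 75 = 3.2400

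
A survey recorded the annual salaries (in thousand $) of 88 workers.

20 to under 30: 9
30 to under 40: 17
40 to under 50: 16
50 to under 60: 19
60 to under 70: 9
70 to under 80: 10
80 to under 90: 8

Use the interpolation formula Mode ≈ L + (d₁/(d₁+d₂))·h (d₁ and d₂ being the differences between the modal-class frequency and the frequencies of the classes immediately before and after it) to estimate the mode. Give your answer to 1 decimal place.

52.3

Modal class: 50 to under 60 (highest frequency 19).
d₁ = 19 − 16 = 3, d₂ = 19 − 9 = 10
Mode ≈ 50 + (3/(3+10)) × 10 = 50 + 2.3077 = 52.3077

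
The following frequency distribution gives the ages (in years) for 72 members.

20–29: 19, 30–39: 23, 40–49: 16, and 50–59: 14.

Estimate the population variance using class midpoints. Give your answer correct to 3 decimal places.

114.333

Midpoints: 24.5, 34.5, 44.5, 54.5
n = 72, Σfm = 2734, mean = 37.9722
Σfm² = 112048
Σf(m − x̄)² = Σfm² − (Σfm)²/n = 112048 − 2734²/72 = 8231.9444
Population variance = 8231.9444 / 72 = 114.3326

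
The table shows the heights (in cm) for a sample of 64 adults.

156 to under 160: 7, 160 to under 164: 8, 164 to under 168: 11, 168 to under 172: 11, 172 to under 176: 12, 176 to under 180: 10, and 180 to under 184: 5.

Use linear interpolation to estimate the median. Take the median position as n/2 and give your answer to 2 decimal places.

Cumulative frequencies: 7, 15, 26, 37, 49, 59, 64
n = 64; position = n/2 = 32.
This falls in the class 168 to under 172: L = 168, F = 26, f = 11, h = 4.
Median ≈ 168 + ((32 − 26) / 11) × 4 = 170.1818

170.18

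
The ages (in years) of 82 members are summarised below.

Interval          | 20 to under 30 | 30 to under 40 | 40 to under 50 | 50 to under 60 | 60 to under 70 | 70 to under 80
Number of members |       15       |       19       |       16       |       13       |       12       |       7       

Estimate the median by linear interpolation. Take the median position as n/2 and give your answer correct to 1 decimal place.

44.4

Cumulative frequencies: 15, 34, 50, 63, 75, 82
n = 82; position = n/2 = 41.
This falls in the class 40 to under 50: L = 40, F = 34, f = 16, h = 10.
Median ≈ 40 + ((41 − 34) / 16) × 10 = 44.3750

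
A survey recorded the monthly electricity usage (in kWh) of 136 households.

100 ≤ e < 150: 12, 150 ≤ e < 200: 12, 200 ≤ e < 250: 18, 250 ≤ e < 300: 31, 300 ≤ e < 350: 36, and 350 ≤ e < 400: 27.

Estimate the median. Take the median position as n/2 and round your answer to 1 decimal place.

Cumulative frequencies: 12, 24, 42, 73, 109, 136
n = 136; position = n/2 = 68.
This falls in the class 250 ≤ e < 300: L = 250, F = 42, f = 31, h = 50.
Median ≈ 250 + ((68 − 42) / 31) × 50 = 291.9355

291.9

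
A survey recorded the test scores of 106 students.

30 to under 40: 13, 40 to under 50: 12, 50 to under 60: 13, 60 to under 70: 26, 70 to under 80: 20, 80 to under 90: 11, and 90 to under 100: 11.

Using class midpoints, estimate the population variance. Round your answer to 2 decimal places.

Midpoints: 35, 45, 55, 65, 75, 85, 95
n = 106, Σfm = 6880, mean = 64.9057
Σfm² = 480650
Σf(m − x̄)² = Σfm² − (Σfm)²/n = 480650 − 6880²/106 = 34099.0566
Population variance = 34099.0566 / 106 = 321.6892

321.69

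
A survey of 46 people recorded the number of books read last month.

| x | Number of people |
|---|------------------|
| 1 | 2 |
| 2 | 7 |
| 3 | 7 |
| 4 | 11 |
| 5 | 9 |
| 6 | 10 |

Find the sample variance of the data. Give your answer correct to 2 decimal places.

2.26

Values: 1, 2, 3, 4, 5, 6
n = 46, Σfx = 186, mean = 4.0435
Σfx² = 854
Σf(x − x̄)² = Σfx² − (Σfx)²/n = 854 − 186²/46 = 101.9130
Sample variance = 101.9130 / 45 = 2.2647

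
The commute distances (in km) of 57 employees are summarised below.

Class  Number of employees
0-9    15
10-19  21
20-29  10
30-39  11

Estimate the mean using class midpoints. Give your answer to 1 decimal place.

17.5

Midpoints: 4.5, 14.5, 24.5, 34.5
Σfm = 15×4.5 + 21×14.5 + 10×24.5 + 11×34.5 = 996.5
n = Σf = 57
Mean = 996.5 / 57 = 17.4825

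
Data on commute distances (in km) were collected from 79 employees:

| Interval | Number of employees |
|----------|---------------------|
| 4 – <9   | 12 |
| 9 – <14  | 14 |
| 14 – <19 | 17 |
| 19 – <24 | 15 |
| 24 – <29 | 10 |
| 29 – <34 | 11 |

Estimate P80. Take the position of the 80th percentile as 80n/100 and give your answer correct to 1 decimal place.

Cumulative frequencies: 12, 26, 43, 58, 68, 79
n = 79; position = 80n/100 = 63.2.
This falls in the class 24 – <29: L = 24, F = 58, f = 10, h = 5.
80th percentile ≈ 24 + ((63.2 − 58) / 10) × 5 = 26.6000

26.6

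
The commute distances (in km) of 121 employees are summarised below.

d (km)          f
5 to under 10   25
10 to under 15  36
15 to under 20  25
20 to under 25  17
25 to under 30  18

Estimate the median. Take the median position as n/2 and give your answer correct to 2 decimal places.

14.93

Cumulative frequencies: 25, 61, 86, 103, 121
n = 121; position = n/2 = 60.5.
This falls in the class 10 to under 15: L = 10, F = 25, f = 36, h = 5.
Median ≈ 10 + ((60.5 − 25) / 36) × 5 = 14.9306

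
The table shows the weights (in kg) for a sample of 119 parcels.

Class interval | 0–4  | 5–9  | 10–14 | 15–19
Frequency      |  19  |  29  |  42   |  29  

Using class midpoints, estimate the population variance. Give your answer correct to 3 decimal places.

Midpoints: 2, 7, 12, 17
n = 119, Σfm = 1238, mean = 10.4034
Σfm² = 15926
Σf(m − x̄)² = Σfm² − (Σfm)²/n = 15926 − 1238²/119 = 3046.6387
Population variance = 3046.6387 / 119 = 25.6020

25.602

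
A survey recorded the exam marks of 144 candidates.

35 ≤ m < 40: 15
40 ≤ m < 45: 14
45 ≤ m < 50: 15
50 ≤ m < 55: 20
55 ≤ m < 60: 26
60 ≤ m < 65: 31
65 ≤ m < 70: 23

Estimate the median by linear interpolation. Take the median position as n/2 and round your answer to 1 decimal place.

Cumulative frequencies: 15, 29, 44, 64, 90, 121, 144
n = 144; position = n/2 = 72.
This falls in the class 55 ≤ m < 60: L = 55, F = 64, f = 26, h = 5.
Median ≈ 55 + ((72 − 64) / 26) × 5 = 56.5385

56.5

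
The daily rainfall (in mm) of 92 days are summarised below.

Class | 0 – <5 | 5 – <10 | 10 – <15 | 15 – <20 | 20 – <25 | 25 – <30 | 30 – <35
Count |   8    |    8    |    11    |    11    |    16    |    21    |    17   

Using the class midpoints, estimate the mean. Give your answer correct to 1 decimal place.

Midpoints: 2.5, 7.5, 12.5, 17.5, 22.5, 27.5, 32.5
Σfm = 8×2.5 + 8×7.5 + 11×12.5 + 11×17.5 + 16×22.5 + 21×27.5 + 17×32.5 = 1900
n = Σf = 92
Mean = 1900 / 92 = 20.6522

20.7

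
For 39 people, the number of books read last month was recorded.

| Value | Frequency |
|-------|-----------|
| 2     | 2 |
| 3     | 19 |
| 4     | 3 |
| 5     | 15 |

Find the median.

3

Cumulative frequencies: 2, 21, 24, 39
n = 39, so the median is the value in position (n+1)/2 = 20.
Position 20 falls at value 3.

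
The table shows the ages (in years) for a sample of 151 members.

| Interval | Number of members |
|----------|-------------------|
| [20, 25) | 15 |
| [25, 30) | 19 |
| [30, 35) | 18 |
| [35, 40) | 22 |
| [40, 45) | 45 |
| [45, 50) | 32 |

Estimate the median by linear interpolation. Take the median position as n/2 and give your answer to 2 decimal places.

40.17

Cumulative frequencies: 15, 34, 52, 74, 119, 151
n = 151; position = n/2 = 75.5.
This falls in the class [40, 45): L = 40, F = 74, f = 45, h = 5.
Median ≈ 40 + ((75.5 − 74) / 45) × 5 = 40.1667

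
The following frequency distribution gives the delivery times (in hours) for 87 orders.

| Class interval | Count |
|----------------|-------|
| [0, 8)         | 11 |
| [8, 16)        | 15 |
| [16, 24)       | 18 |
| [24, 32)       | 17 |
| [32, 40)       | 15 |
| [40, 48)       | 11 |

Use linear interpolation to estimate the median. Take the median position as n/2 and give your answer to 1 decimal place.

Cumulative frequencies: 11, 26, 44, 61, 76, 87
n = 87; position = n/2 = 43.5.
This falls in the class [16, 24): L = 16, F = 26, f = 18, h = 8.
Median ≈ 16 + ((43.5 − 26) / 18) × 8 = 23.7778

23.8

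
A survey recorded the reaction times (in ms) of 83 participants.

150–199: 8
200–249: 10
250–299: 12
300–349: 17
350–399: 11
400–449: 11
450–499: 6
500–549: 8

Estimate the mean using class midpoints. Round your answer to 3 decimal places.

Midpoints: 174.5, 224.5, 274.5, 324.5, 374.5, 424.5, 474.5, 524.5
Σfm = 8×174.5 + 10×224.5 + 12×274.5 + 17×324.5 + 11×374.5 + 11×424.5 + 6×474.5 + 8×524.5 = 28283.5
n = Σf = 83
Mean = 28283.5 / 83 = 340.7651

340.765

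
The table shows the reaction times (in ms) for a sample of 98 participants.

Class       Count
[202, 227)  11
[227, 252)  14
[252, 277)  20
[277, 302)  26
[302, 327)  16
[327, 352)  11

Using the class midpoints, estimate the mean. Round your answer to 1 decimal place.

Midpoints: 214.5, 239.5, 264.5, 289.5, 314.5, 339.5
Σfm = 11×214.5 + 14×239.5 + 20×264.5 + 26×289.5 + 16×314.5 + 11×339.5 = 27296
n = Σf = 98
Mean = 27296 / 98 = 278.5306

278.5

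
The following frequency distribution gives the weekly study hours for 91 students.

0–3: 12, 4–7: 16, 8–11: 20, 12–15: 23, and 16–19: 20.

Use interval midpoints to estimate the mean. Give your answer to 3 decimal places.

10.511

Midpoints: 1.5, 5.5, 9.5, 13.5, 17.5
Σfm = 12×1.5 + 16×5.5 + 20×9.5 + 23×13.5 + 20×17.5 = 956.5
n = Σf = 91
Mean = 956.5 / 91 = 10.5110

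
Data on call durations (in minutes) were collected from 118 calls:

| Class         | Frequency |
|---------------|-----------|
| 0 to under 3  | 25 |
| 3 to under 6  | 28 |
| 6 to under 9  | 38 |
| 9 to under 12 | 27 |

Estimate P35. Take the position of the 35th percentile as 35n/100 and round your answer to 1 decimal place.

4.7

Cumulative frequencies: 25, 53, 91, 118
n = 118; position = 35n/100 = 41.3.
This falls in the class 3 to under 6: L = 3, F = 25, f = 28, h = 3.
35th percentile ≈ 3 + ((41.3 − 25) / 28) × 3 = 4.7464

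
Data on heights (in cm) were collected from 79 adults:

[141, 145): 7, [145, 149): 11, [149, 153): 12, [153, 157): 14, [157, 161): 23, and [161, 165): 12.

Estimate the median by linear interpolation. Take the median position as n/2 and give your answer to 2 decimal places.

155.71

Cumulative frequencies: 7, 18, 30, 44, 67, 79
n = 79; position = n/2 = 39.5.
This falls in the class [153, 157): L = 153, F = 30, f = 14, h = 4.
Median ≈ 153 + ((39.5 − 30) / 14) × 4 = 155.7143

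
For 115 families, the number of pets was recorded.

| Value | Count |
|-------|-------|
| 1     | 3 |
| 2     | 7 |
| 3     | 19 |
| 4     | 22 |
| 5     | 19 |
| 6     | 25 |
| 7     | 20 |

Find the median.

Cumulative frequencies: 3, 10, 29, 51, 70, 95, 115
n = 115, so the median is the value in position (n+1)/2 = 58.
Position 58 falls at value 5.

5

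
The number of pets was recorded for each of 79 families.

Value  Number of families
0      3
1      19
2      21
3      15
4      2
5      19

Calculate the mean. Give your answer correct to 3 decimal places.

Values: 0, 1, 2, 3, 4, 5
Σfx = 3×0 + 19×1 + 21×2 + 15×3 + 2×4 + 19×5 = 209
n = Σf = 79
Mean = 209 / 79 = 2.6456

2.646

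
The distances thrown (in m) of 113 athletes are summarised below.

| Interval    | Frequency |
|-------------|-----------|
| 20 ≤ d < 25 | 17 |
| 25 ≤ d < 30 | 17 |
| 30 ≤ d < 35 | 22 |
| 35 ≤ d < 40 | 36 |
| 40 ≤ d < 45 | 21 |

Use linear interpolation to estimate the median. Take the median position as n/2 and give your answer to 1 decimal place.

Cumulative frequencies: 17, 34, 56, 92, 113
n = 113; position = n/2 = 56.5.
This falls in the class 35 ≤ d < 40: L = 35, F = 56, f = 36, h = 5.
Median ≈ 35 + ((56.5 − 56) / 36) × 5 = 35.0694

35.1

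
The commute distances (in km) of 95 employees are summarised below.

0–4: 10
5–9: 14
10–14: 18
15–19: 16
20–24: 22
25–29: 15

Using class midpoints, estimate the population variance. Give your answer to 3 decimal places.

63.141

Midpoints: 2, 7, 12, 17, 22, 27
n = 95, Σfm = 1495, mean = 15.7368
Σfm² = 29525
Σf(m − x̄)² = Σfm² − (Σfm)²/n = 29525 − 1495²/95 = 5998.4211
Population variance = 5998.4211 / 95 = 63.1413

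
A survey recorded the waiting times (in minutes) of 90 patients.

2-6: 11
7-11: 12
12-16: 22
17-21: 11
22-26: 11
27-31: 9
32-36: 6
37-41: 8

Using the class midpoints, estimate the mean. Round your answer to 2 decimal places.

19.00

Midpoints: 4, 9, 14, 19, 24, 29, 34, 39
Σfm = 11×4 + 12×9 + 22×14 + 11×19 + 11×24 + 9×29 + 6×34 + 8×39 = 1710
n = Σf = 90
Mean = 1710 / 90 = 19.0000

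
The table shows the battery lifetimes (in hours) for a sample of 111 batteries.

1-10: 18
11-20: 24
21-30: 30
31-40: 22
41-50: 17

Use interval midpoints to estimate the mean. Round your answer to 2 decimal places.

Midpoints: 5.5, 15.5, 25.5, 35.5, 45.5
Σfm = 18×5.5 + 24×15.5 + 30×25.5 + 22×35.5 + 17×45.5 = 2790.5
n = Σf = 111
Mean = 2790.5 / 111 = 25.1396

25.14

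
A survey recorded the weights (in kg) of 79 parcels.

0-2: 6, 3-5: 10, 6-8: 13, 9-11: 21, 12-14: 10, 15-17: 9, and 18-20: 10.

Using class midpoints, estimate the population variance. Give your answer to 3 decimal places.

27.613

Midpoints: 1, 4, 7, 10, 13, 16, 19
n = 79, Σfm = 811, mean = 10.2658
Σfm² = 10507
Σf(m − x̄)² = Σfm² − (Σfm)²/n = 10507 − 811²/79 = 2181.4177
Population variance = 2181.4177 / 79 = 27.6129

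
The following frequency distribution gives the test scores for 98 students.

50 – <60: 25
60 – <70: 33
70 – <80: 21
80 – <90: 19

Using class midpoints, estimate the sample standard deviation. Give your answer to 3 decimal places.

10.659

Midpoints: 55, 65, 75, 85
n = 98, Σfm = 6710, mean = 68.4694
Σfm² = 470450
Σf(m − x̄)² = Σfm² − (Σfm)²/n = 470450 − 6710²/98 = 11020.4082
Sample variance = 11020.4082 / 97 = 113.6125
Standard deviation = √113.6125 = 10.6589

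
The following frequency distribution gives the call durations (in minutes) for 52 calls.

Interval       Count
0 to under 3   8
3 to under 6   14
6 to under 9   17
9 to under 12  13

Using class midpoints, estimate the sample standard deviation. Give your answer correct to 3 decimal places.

3.071

Midpoints: 1.5, 4.5, 7.5, 10.5
n = 52, Σfm = 339, mean = 6.5192
Σfm² = 2691
Σf(m − x̄)² = Σfm² − (Σfm)²/n = 2691 − 339²/52 = 480.9808
Sample variance = 480.9808 / 51 = 9.4310
Standard deviation = √9.4310 = 3.0710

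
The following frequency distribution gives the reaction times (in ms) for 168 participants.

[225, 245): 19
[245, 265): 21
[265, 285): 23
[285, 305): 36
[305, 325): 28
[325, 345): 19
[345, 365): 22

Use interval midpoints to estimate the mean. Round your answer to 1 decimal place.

296.2

Midpoints: 235, 255, 275, 295, 315, 335, 355
Σfm = 19×235 + 21×255 + 23×275 + 36×295 + 28×315 + 19×335 + 22×355 = 49760
n = Σf = 168
Mean = 49760 / 168 = 296.1905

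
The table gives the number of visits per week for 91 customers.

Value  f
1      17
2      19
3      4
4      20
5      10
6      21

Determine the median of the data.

Cumulative frequencies: 17, 36, 40, 60, 70, 91
n = 91, so the median is the value in position (n+1)/2 = 46.
Position 46 falls at value 4.

4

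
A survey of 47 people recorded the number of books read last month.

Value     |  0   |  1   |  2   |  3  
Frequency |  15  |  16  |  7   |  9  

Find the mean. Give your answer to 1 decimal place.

Values: 0, 1, 2, 3
Σfx = 15×0 + 16×1 + 7×2 + 9×3 = 57
n = Σf = 47
Mean = 57 / 47 = 1.2128

1.2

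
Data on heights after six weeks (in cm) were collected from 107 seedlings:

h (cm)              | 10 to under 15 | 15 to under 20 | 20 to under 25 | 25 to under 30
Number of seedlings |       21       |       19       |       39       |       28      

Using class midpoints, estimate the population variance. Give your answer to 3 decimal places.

Midpoints: 12.5, 17.5, 22.5, 27.5
n = 107, Σfm = 2242.5, mean = 20.9579
Σfm² = 50018.75
Σf(m − x̄)² = Σfm² − (Σfm)²/n = 50018.75 − 2242.5²/107 = 3020.5607
Population variance = 3020.5607 / 107 = 28.2295

28.230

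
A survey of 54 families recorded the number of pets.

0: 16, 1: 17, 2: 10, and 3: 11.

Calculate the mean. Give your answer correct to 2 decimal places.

Values: 0, 1, 2, 3
Σfx = 16×0 + 17×1 + 10×2 + 11×3 = 70
n = Σf = 54
Mean = 70 / 54 = 1.2963

1.30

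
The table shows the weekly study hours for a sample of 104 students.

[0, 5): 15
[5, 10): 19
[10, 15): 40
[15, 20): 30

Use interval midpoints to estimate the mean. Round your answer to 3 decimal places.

11.587

Midpoints: 2.5, 7.5, 12.5, 17.5
Σfm = 15×2.5 + 19×7.5 + 40×12.5 + 30×17.5 = 1205
n = Σf = 104
Mean = 1205 / 104 = 11.5865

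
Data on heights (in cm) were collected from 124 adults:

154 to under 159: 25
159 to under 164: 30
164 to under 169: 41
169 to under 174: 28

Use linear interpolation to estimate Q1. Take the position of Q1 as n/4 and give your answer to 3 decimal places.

160.000

Cumulative frequencies: 25, 55, 96, 124
n = 124; position = n/4 = 31.
This falls in the class 159 to under 164: L = 159, F = 25, f = 30, h = 5.
Lower quartile ≈ 159 + ((31 − 25) / 30) × 5 = 160.0000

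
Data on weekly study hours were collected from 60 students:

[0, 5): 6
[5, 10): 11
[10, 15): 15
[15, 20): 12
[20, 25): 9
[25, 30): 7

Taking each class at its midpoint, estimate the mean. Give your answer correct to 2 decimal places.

Midpoints: 2.5, 7.5, 12.5, 17.5, 22.5, 27.5
Σfm = 6×2.5 + 11×7.5 + 15×12.5 + 12×17.5 + 9×22.5 + 7×27.5 = 890
n = Σf = 60
Mean = 890 / 60 = 14.8333

14.83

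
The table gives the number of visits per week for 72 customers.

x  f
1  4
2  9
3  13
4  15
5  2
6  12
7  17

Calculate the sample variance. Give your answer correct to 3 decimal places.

Values: 1, 2, 3, 4, 5, 6, 7
n = 72, Σfx = 322, mean = 4.4722
Σfx² = 1712
Σf(x − x̄)² = Σfx² − (Σfx)²/n = 1712 − 322²/72 = 271.9444
Sample variance = 271.9444 / 71 = 3.8302

3.830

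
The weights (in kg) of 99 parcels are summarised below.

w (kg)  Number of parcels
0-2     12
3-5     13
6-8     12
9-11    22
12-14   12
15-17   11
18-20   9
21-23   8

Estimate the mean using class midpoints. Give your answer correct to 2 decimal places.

Midpoints: 1, 4, 7, 10, 13, 16, 19, 22
Σfm = 12×1 + 13×4 + 12×7 + 22×10 + 12×13 + 11×16 + 9×19 + 8×22 = 1047
n = Σf = 99
Mean = 1047 / 99 = 10.5758

10.58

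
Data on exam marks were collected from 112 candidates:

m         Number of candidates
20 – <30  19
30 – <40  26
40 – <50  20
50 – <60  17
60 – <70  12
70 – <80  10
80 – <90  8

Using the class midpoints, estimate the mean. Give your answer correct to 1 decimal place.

48.5

Midpoints: 25, 35, 45, 55, 65, 75, 85
Σfm = 19×25 + 26×35 + 20×45 + 17×55 + 12×65 + 10×75 + 8×85 = 5430
n = Σf = 112
Mean = 5430 / 112 = 48.4821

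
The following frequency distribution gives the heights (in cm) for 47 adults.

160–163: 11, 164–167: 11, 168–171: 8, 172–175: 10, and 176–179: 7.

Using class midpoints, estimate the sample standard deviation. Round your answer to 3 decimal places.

Midpoints: 161.5, 165.5, 169.5, 173.5, 177.5
n = 47, Σfm = 7930.5, mean = 168.7340
Σfm² = 1339605.75
Σf(m − x̄)² = Σfm² − (Σfm)²/n = 1339605.75 − 7930.5²/47 = 1460.4255
Sample variance = 1460.4255 / 46 = 31.7484
Standard deviation = √31.7484 = 5.6346

5.635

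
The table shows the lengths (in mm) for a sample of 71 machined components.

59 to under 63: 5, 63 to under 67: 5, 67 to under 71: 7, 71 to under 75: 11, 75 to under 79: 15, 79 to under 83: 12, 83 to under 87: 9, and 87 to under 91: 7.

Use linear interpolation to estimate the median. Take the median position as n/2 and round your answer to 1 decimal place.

Cumulative frequencies: 5, 10, 17, 28, 43, 55, 64, 71
n = 71; position = n/2 = 35.5.
This falls in the class 75 to under 79: L = 75, F = 28, f = 15, h = 4.
Median ≈ 75 + ((35.5 − 28) / 15) × 4 = 77.0000

77.0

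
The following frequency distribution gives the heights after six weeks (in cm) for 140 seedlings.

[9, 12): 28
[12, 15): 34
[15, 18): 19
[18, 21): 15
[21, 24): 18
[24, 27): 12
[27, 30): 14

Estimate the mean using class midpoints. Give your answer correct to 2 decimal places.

17.64

Midpoints: 10.5, 13.5, 16.5, 19.5, 22.5, 25.5, 28.5
Σfm = 28×10.5 + 34×13.5 + 19×16.5 + 15×19.5 + 18×22.5 + 12×25.5 + 14×28.5 = 2469
n = Σf = 140
Mean = 2469 / 140 = 17.6357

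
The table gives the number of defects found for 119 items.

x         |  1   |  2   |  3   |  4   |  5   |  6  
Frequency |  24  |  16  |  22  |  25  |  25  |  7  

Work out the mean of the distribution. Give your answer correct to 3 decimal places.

3.269

Values: 1, 2, 3, 4, 5, 6
Σfx = 24×1 + 16×2 + 22×3 + 25×4 + 25×5 + 7×6 = 389
n = Σf = 119
Mean = 389 / 119 = 3.2689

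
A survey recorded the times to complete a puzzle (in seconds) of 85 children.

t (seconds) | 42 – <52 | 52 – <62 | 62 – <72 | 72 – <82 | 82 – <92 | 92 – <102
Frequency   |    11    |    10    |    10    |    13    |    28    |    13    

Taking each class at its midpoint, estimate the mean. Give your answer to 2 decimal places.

Midpoints: 47, 57, 67, 77, 87, 97
Σfm = 11×47 + 10×57 + 10×67 + 13×77 + 28×87 + 13×97 = 6455
n = Σf = 85
Mean = 6455 / 85 = 75.9412

75.94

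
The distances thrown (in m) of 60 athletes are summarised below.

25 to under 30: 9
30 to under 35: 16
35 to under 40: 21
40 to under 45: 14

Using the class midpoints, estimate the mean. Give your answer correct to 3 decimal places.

35.833

Midpoints: 27.5, 32.5, 37.5, 42.5
Σfm = 9×27.5 + 16×32.5 + 21×37.5 + 14×42.5 = 2150
n = Σf = 60
Mean = 2150 / 60 = 35.8333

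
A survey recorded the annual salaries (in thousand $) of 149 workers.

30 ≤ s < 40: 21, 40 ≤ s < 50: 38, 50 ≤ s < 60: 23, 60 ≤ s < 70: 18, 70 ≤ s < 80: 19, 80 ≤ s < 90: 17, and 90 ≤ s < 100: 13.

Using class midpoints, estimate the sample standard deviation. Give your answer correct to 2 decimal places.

Midpoints: 35, 45, 55, 65, 75, 85, 95
n = 149, Σfm = 8985, mean = 60.3020
Σfm² = 595325
Σf(m − x̄)² = Σfm² − (Σfm)²/n = 595325 − 8985²/149 = 53511.4094
Sample variance = 53511.4094 / 148 = 361.5636
Standard deviation = √361.5636 = 19.0148

19.01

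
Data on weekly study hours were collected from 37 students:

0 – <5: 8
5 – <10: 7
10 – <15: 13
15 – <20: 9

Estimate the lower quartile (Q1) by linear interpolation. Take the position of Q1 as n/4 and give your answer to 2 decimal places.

Cumulative frequencies: 8, 15, 28, 37
n = 37; position = n/4 = 9.25.
This falls in the class 5 – <10: L = 5, F = 8, f = 7, h = 5.
Lower quartile ≈ 5 + ((9.25 − 8) / 7) × 5 = 5.8929

5.89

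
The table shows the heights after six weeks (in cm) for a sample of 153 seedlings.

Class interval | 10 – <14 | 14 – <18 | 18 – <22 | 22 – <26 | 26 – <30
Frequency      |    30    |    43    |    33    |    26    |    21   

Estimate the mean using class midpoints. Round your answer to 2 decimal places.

19.08

Midpoints: 12, 16, 20, 24, 28
Σfm = 30×12 + 43×16 + 33×20 + 26×24 + 21×28 = 2920
n = Σf = 153
Mean = 2920 / 153 = 19.0850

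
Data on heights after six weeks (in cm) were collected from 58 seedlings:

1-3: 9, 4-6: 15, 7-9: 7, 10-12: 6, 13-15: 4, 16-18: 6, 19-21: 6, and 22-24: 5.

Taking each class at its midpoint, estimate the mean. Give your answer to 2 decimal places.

Midpoints: 2, 5, 8, 11, 14, 17, 20, 23
Σfm = 9×2 + 15×5 + 7×8 + 6×11 + 4×14 + 6×17 + 6×20 + 5×23 = 608
n = Σf = 58
Mean = 608 / 58 = 10.4828

10.48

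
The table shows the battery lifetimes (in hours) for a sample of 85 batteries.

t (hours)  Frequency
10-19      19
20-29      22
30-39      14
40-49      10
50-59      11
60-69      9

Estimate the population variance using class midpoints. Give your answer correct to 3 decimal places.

274.104

Midpoints: 14.5, 24.5, 34.5, 44.5, 54.5, 64.5
n = 85, Σfm = 2922.5, mean = 34.3824
Σfm² = 123781.25
Σf(m − x̄)² = Σfm² − (Σfm)²/n = 123781.25 − 2922.5²/85 = 23298.8235
Population variance = 23298.8235 / 85 = 274.1038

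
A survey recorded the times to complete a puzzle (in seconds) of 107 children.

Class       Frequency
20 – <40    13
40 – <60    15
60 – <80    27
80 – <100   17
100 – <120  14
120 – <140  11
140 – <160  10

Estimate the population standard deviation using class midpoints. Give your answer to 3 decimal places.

35.839

Midpoints: 30, 50, 70, 90, 110, 130, 150
n = 107, Σfm = 9030, mean = 84.3925
Σfm² = 899500
Σf(m − x̄)² = Σfm² − (Σfm)²/n = 899500 − 9030²/107 = 137435.5140
Population variance = 137435.5140 / 107 = 1284.4441
Standard deviation = √1284.4441 = 35.8391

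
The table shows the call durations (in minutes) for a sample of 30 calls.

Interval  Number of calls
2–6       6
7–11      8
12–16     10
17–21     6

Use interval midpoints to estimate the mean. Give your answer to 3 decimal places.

11.667

Midpoints: 4, 9, 14, 19
Σfm = 6×4 + 8×9 + 10×14 + 6×19 = 350
n = Σf = 30
Mean = 350 / 30 = 11.6667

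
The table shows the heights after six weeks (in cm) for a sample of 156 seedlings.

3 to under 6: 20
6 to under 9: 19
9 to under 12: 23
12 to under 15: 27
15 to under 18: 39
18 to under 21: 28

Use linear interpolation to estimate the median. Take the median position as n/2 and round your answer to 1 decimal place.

Cumulative frequencies: 20, 39, 62, 89, 128, 156
n = 156; position = n/2 = 78.
This falls in the class 12 to under 15: L = 12, F = 62, f = 27, h = 3.
Median ≈ 12 + ((78 − 62) / 27) × 3 = 13.7778

13.8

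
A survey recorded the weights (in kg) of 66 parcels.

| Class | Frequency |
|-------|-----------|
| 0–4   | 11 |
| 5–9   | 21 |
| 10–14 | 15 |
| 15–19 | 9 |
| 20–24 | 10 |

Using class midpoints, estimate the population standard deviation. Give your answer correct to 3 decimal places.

6.485

Midpoints: 2, 7, 12, 17, 22
n = 66, Σfm = 722, mean = 10.9394
Σfm² = 10674
Σf(m − x̄)² = Σfm² − (Σfm)²/n = 10674 − 722²/66 = 2775.7576
Population variance = 2775.7576 / 66 = 42.0569
Standard deviation = √42.0569 = 6.4851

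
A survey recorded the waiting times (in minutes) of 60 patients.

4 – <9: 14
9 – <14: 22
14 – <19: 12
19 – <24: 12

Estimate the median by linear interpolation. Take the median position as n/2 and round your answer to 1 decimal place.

Cumulative frequencies: 14, 36, 48, 60
n = 60; position = n/2 = 30.
This falls in the class 9 – <14: L = 9, F = 14, f = 22, h = 5.
Median ≈ 9 + ((30 − 14) / 22) × 5 = 12.6364

12.6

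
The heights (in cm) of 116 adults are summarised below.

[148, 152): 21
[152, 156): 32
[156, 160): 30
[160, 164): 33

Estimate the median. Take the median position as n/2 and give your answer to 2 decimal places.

Cumulative frequencies: 21, 53, 83, 116
n = 116; position = n/2 = 58.
This falls in the class [156, 160): L = 156, F = 53, f = 30, h = 4.
Median ≈ 156 + ((58 − 53) / 30) × 4 = 156.6667

156.67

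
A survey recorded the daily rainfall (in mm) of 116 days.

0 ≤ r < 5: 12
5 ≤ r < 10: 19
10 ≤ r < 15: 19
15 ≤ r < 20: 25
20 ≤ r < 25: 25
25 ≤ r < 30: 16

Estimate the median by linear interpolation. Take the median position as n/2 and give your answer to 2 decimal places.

Cumulative frequencies: 12, 31, 50, 75, 100, 116
n = 116; position = n/2 = 58.
This falls in the class 15 ≤ r < 20: L = 15, F = 50, f = 25, h = 5.
Median ≈ 15 + ((58 − 50) / 25) × 5 = 16.6000

16.60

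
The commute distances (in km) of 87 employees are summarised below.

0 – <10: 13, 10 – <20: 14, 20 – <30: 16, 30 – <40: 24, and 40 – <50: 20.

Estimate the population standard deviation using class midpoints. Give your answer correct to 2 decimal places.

Midpoints: 5, 15, 25, 35, 45
n = 87, Σfm = 2415, mean = 27.7586
Σfm² = 83375
Σf(m − x̄)² = Σfm² − (Σfm)²/n = 83375 − 2415²/87 = 16337.9310
Population variance = 16337.9310 / 87 = 187.7923
Standard deviation = √187.7923 = 13.7037

13.70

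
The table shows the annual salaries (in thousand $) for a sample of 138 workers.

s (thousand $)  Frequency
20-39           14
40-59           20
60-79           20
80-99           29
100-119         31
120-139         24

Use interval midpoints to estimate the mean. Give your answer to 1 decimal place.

86.2

Midpoints: 29.5, 49.5, 69.5, 89.5, 109.5, 129.5
Σfm = 14×29.5 + 20×49.5 + 20×69.5 + 29×89.5 + 31×109.5 + 24×129.5 = 11891
n = Σf = 138
Mean = 11891 / 138 = 86.1667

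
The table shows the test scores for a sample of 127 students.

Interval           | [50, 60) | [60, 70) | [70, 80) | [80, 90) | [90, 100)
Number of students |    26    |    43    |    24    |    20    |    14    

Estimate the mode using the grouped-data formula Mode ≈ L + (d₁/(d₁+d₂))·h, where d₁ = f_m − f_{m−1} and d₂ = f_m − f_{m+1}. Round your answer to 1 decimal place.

64.7

Modal class: [60, 70) (highest frequency 43).
d₁ = 43 − 26 = 17, d₂ = 43 − 24 = 19
Mode ≈ 60 + (17/(17+19)) × 10 = 60 + 4.7222 = 64.7222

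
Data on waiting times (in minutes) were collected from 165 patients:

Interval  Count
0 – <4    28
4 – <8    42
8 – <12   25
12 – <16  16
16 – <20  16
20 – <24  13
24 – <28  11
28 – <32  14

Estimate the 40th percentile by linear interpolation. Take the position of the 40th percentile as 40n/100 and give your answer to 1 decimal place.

Cumulative frequencies: 28, 70, 95, 111, 127, 140, 151, 165
n = 165; position = 40n/100 = 66.
This falls in the class 4 – <8: L = 4, F = 28, f = 42, h = 4.
40th percentile ≈ 4 + ((66 − 28) / 42) × 4 = 7.6190

7.6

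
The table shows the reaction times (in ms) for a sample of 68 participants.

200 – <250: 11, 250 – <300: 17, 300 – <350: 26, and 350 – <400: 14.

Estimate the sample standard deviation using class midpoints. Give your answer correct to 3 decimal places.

Midpoints: 225, 275, 325, 375
n = 68, Σfm = 20850, mean = 306.6176
Σfm² = 6557500
Σf(m − x̄)² = Σfm² − (Σfm)²/n = 6557500 − 20850²/68 = 164522.0588
Sample variance = 164522.0588 / 67 = 2455.5531
Standard deviation = √2455.5531 = 49.5535

49.554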